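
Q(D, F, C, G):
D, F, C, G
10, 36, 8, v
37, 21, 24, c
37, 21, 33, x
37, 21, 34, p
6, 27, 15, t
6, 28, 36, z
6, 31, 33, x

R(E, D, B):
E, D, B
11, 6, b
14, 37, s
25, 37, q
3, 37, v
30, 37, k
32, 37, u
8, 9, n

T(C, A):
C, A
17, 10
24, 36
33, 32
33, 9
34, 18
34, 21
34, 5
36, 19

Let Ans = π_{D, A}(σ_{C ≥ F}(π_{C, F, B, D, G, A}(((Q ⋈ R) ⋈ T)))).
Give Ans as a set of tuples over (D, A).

{(37, 18), (37, 21), (37, 32), (37, 36), (37, 5), (37, 9), (6, 19), (6, 32), (6, 9)}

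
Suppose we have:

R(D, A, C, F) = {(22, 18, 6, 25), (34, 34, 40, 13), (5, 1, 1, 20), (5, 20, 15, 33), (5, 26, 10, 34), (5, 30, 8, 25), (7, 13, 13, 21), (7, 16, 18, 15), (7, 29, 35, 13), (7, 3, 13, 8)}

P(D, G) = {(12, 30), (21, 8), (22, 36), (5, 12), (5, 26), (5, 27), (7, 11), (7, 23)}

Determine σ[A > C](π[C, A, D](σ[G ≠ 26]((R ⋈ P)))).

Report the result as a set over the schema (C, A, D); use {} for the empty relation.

{(10, 26, 5), (15, 20, 5), (6, 18, 22), (8, 30, 5)}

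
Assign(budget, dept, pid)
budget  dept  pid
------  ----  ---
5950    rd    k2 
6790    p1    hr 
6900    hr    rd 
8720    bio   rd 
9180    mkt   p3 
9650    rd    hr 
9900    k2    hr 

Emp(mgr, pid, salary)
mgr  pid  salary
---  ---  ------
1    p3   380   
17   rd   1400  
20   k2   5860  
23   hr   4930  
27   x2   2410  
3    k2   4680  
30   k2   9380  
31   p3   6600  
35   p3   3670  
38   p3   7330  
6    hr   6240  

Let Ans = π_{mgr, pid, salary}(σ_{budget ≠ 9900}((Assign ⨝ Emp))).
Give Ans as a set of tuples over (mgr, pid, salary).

{(1, p3, 380), (17, rd, 1400), (20, k2, 5860), (23, hr, 4930), (3, k2, 4680), (30, k2, 9380), (31, p3, 6600), (35, p3, 3670), (38, p3, 7330), (6, hr, 6240)}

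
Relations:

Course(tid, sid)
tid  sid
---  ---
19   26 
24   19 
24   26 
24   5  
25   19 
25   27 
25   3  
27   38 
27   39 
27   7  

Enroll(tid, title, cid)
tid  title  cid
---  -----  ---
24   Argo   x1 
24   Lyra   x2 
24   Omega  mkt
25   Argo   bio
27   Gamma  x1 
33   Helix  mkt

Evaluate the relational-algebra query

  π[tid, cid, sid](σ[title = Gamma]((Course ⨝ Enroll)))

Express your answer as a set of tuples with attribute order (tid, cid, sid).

Natural join on tid: {(24, 19, Argo, x1), (24, 19, Lyra, x2), (24, 19, Omega, mkt), (24, 26, Argo, x1), (24, 26, Lyra, x2), (24, 26, Omega, mkt), (24, 5, Argo, x1), (24, 5, Lyra, x2), (24, 5, Omega, mkt), (25, 19, Argo, bio), (25, 27, Argo, bio), (25, 3, Argo, bio), (27, 38, Gamma, x1), (27, 39, Gamma, x1), (27, 7, Gamma, x1)}
Filtering on title = Gamma leaves {(27, 38, Gamma, x1), (27, 39, Gamma, x1), (27, 7, Gamma, x1)}.
Projecting to tid, cid, sid: {(27, x1, 38), (27, x1, 39), (27, x1, 7)}

{(27, x1, 38), (27, x1, 39), (27, x1, 7)}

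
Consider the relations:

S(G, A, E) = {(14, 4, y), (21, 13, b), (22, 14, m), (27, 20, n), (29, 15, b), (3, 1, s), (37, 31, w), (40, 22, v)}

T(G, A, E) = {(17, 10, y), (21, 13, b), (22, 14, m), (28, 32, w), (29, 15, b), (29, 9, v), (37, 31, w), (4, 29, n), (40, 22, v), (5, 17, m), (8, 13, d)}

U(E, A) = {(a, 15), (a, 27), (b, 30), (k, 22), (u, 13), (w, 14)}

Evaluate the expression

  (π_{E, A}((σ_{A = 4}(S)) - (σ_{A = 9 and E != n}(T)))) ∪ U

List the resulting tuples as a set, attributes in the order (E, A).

{(a, 15), (a, 27), (b, 30), (k, 22), (u, 13), (w, 14), (y, 4)}

Apply σ_{A = 4}; surviving tuples: {(14, 4, y)}
Apply σ_{A = 9 and E != n}; surviving tuples: {(29, 9, v)}
Difference: {(14, 4, y)} with {(29, 9, v)} → {(14, 4, y)}
π_{E, A} gives {(y, 4)}.
Union: {(y, 4)} with {(a, 15), (a, 27), (b, 30), (k, 22), (u, 13), (w, 14)} → {(a, 15), (a, 27), (b, 30), (k, 22), (u, 13), (w, 14), (y, 4)}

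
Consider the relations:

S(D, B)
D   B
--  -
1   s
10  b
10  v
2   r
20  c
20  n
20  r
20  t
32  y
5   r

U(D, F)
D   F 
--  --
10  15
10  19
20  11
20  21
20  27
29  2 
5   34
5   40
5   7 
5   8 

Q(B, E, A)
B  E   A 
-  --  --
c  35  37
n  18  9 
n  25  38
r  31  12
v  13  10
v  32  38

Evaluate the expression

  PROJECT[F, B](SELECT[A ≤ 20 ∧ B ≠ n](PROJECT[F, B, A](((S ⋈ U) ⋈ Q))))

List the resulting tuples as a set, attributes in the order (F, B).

Natural join on D: {(10, b, 15), (10, b, 19), (10, v, 15), (10, v, 19), (20, c, 11), (20, c, 21), (20, c, 27), (20, n, 11), (20, n, 21), (20, n, 27), (20, r, 11), (20, r, 21), (20, r, 27), (20, t, 11), (20, t, 21), (20, t, 27), (5, r, 34), (5, r, 40), (5, r, 7), (5, r, 8)}
Natural join on B: {(10, v, 15, 13, 10), (10, v, 15, 32, 38), (10, v, 19, 13, 10), (10, v, 19, 32, 38), (20, c, 11, 35, 37), (20, c, 21, 35, 37), (20, c, 27, 35, 37), (20, n, 11, 18, 9), (20, n, 11, 25, 38), (20, n, 21, 18, 9), (20, n, 21, 25, 38), (20, n, 27, 18, 9), (20, n, 27, 25, 38), (20, r, 11, 31, 12), (20, r, 21, 31, 12), (20, r, 27, 31, 12), (5, r, 34, 31, 12), (5, r, 40, 31, 12), (5, r, 7, 31, 12), (5, r, 8, 31, 12)}
Keep only column(s) F, B, A: {(11, c, 37), (11, n, 38), (11, n, 9), (11, r, 12), (15, v, 10), (15, v, 38), (19, v, 10), (19, v, 38), (21, c, 37), (21, n, 38), (21, n, 9), (21, r, 12), (27, c, 37), (27, n, 38), (27, n, 9), (27, r, 12), (34, r, 12), (40, r, 12), (7, r, 12), (8, r, 12)}
Selection A ≤ 20 ∧ B ≠ n: {(11, r, 12), (15, v, 10), (19, v, 10), (21, r, 12), (27, r, 12), (34, r, 12), (40, r, 12), (7, r, 12), (8, r, 12)}
Keep only column(s) F, B: {(11, r), (15, v), (19, v), (21, r), (27, r), (34, r), (40, r), (7, r), (8, r)}

{(11, r), (15, v), (19, v), (21, r), (27, r), (34, r), (40, r), (7, r), (8, r)}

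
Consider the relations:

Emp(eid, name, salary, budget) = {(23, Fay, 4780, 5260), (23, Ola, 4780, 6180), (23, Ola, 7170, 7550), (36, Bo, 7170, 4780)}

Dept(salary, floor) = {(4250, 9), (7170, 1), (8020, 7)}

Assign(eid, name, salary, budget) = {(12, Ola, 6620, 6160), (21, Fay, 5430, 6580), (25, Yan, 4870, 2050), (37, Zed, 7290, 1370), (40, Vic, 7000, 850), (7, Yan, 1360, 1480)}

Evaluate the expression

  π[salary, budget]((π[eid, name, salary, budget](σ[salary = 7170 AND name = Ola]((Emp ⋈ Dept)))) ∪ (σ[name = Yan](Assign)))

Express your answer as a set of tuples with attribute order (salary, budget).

{(1360, 1480), (4870, 2050), (7170, 7550)}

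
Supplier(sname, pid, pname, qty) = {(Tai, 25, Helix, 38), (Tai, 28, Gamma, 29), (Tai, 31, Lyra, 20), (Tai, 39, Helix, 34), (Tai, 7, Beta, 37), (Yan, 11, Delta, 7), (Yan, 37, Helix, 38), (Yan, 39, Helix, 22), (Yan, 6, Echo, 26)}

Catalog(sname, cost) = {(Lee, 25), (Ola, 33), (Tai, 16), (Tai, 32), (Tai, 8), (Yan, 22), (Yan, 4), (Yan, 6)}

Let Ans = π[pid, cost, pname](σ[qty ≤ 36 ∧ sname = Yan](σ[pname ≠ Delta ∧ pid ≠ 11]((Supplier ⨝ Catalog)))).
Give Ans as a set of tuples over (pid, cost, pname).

Supplier ⋈ Catalog (natural join on sname): {(Tai, 25, Helix, 38, 16), (Tai, 25, Helix, 38, 32), (Tai, 25, Helix, 38, 8), (Tai, 28, Gamma, 29, 16), (Tai, 28, Gamma, 29, 32), (Tai, 28, Gamma, 29, 8), (Tai, 31, Lyra, 20, 16), (Tai, 31, Lyra, 20, 32), (Tai, 31, Lyra, 20, 8), (Tai, 39, Helix, 34, 16), (Tai, 39, Helix, 34, 32), (Tai, 39, Helix, 34, 8), (Tai, 7, Beta, 37, 16), (Tai, 7, Beta, 37, 32), (Tai, 7, Beta, 37, 8), (Yan, 11, Delta, 7, 22), (Yan, 11, Delta, 7, 4), (Yan, 11, Delta, 7, 6), (Yan, 37, Helix, 38, 22), (Yan, 37, Helix, 38, 4), (Yan, 37, Helix, 38, 6), (Yan, 39, Helix, 22, 22), (Yan, 39, Helix, 22, 4), (Yan, 39, Helix, 22, 6), (Yan, 6, Echo, 26, 22), (Yan, 6, Echo, 26, 4), (Yan, 6, Echo, 26, 6)}
Apply σ_{pname ≠ Delta ∧ pid ≠ 11}; surviving tuples: {(Tai, 25, Helix, 38, 16), (Tai, 25, Helix, 38, 32), (Tai, 25, Helix, 38, 8), (Tai, 28, Gamma, 29, 16), (Tai, 28, Gamma, 29, 32), (Tai, 28, Gamma, 29, 8), (Tai, 31, Lyra, 20, 16), (Tai, 31, Lyra, 20, 32), (Tai, 31, Lyra, 20, 8), (Tai, 39, Helix, 34, 16), (Tai, 39, Helix, 34, 32), (Tai, 39, Helix, 34, 8), (Tai, 7, Beta, 37, 16), (Tai, 7, Beta, 37, 32), (Tai, 7, Beta, 37, 8), (Yan, 37, Helix, 38, 22), (Yan, 37, Helix, 38, 4), (Yan, 37, Helix, 38, 6), (Yan, 39, Helix, 22, 22), (Yan, 39, Helix, 22, 4), (Yan, 39, Helix, 22, 6), (Yan, 6, Echo, 26, 22), (Yan, 6, Echo, 26, 4), (Yan, 6, Echo, 26, 6)}
Apply σ_{qty ≤ 36 ∧ sname = Yan}; surviving tuples: {(Yan, 39, Helix, 22, 22), (Yan, 39, Helix, 22, 4), (Yan, 39, Helix, 22, 6), (Yan, 6, Echo, 26, 22), (Yan, 6, Echo, 26, 4), (Yan, 6, Echo, 26, 6)}
Projecting to pid, cost, pname: {(39, 22, Helix), (39, 4, Helix), (39, 6, Helix), (6, 22, Echo), (6, 4, Echo), (6, 6, Echo)}

{(39, 22, Helix), (39, 4, Helix), (39, 6, Helix), (6, 22, Echo), (6, 4, Echo), (6, 6, Echo)}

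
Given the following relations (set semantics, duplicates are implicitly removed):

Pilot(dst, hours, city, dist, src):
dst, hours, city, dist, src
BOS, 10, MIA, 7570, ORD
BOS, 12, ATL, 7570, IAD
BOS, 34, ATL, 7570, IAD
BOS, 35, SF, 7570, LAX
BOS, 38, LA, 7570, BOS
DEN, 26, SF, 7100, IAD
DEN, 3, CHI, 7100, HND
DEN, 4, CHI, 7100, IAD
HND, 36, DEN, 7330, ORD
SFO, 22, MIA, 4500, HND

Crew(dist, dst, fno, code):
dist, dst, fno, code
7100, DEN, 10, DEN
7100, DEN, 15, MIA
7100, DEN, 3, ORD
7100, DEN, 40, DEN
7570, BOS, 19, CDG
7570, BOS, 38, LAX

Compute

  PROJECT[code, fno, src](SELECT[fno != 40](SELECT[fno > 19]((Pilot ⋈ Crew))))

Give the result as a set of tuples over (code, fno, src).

{(LAX, 38, BOS), (LAX, 38, IAD), (LAX, 38, LAX), (LAX, 38, ORD)}

Natural join on dst, dist: {(BOS, 10, MIA, 7570, ORD, 19, CDG), (BOS, 10, MIA, 7570, ORD, 38, LAX), (BOS, 12, ATL, 7570, IAD, 19, CDG), (BOS, 12, ATL, 7570, IAD, 38, LAX), (BOS, 34, ATL, 7570, IAD, 19, CDG), (BOS, 34, ATL, 7570, IAD, 38, LAX), (BOS, 35, SF, 7570, LAX, 19, CDG), (BOS, 35, SF, 7570, LAX, 38, LAX), (BOS, 38, LA, 7570, BOS, 19, CDG), (BOS, 38, LA, 7570, BOS, 38, LAX), (DEN, 26, SF, 7100, IAD, 10, DEN), (DEN, 26, SF, 7100, IAD, 15, MIA), (DEN, 26, SF, 7100, IAD, 3, ORD), (DEN, 26, SF, 7100, IAD, 40, DEN), (DEN, 3, CHI, 7100, HND, 10, DEN), (DEN, 3, CHI, 7100, HND, 15, MIA), (DEN, 3, CHI, 7100, HND, 3, ORD), (DEN, 3, CHI, 7100, HND, 40, DEN), (DEN, 4, CHI, 7100, IAD, 10, DEN), (DEN, 4, CHI, 7100, IAD, 15, MIA), (DEN, 4, CHI, 7100, IAD, 3, ORD), (DEN, 4, CHI, 7100, IAD, 40, DEN)}
Apply σ_{fno > 19}; surviving tuples: {(BOS, 10, MIA, 7570, ORD, 38, LAX), (BOS, 12, ATL, 7570, IAD, 38, LAX), (BOS, 34, ATL, 7570, IAD, 38, LAX), (BOS, 35, SF, 7570, LAX, 38, LAX), (BOS, 38, LA, 7570, BOS, 38, LAX), (DEN, 26, SF, 7100, IAD, 40, DEN), (DEN, 3, CHI, 7100, HND, 40, DEN), (DEN, 4, CHI, 7100, IAD, 40, DEN)}
Apply σ_{fno != 40}; surviving tuples: {(BOS, 10, MIA, 7570, ORD, 38, LAX), (BOS, 12, ATL, 7570, IAD, 38, LAX), (BOS, 34, ATL, 7570, IAD, 38, LAX), (BOS, 35, SF, 7570, LAX, 38, LAX), (BOS, 38, LA, 7570, BOS, 38, LAX)}
Keep only column(s) code, fno, src (1 duplicate(s) eliminated): {(LAX, 38, BOS), (LAX, 38, IAD), (LAX, 38, LAX), (LAX, 38, ORD)}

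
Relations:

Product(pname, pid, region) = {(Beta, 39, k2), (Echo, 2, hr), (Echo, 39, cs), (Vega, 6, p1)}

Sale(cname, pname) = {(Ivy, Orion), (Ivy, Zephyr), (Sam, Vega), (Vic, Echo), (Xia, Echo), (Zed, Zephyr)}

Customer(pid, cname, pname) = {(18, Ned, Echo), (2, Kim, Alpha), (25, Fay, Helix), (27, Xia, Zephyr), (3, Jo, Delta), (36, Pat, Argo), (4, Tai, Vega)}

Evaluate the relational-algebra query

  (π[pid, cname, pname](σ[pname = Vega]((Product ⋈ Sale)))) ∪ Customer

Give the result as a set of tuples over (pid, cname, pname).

{(18, Ned, Echo), (2, Kim, Alpha), (25, Fay, Helix), (27, Xia, Zephyr), (3, Jo, Delta), (36, Pat, Argo), (4, Tai, Vega), (6, Sam, Vega)}

Joining Product and Sale on pname yields {(Echo, 2, hr, Vic), (Echo, 2, hr, Xia), (Echo, 39, cs, Vic), (Echo, 39, cs, Xia), (Vega, 6, p1, Sam)}.
σ[pname = Vega]: keep tuples satisfying pname = Vega → {(Vega, 6, p1, Sam)}
Keep only column(s) pid, cname, pname: {(6, Sam, Vega)}
Taking the union: {(18, Ned, Echo), (2, Kim, Alpha), (25, Fay, Helix), (27, Xia, Zephyr), (3, Jo, Delta), (36, Pat, Argo), (4, Tai, Vega), (6, Sam, Vega)}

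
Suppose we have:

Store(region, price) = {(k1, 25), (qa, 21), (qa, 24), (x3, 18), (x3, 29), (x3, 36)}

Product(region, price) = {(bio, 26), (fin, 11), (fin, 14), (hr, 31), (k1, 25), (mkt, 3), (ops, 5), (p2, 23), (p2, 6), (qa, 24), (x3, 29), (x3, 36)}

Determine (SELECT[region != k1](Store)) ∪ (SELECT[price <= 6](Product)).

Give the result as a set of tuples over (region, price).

Filtering on region != k1 leaves {(qa, 21), (qa, 24), (x3, 18), (x3, 29), (x3, 36)}.
Filtering on price <= 6 leaves {(mkt, 3), (ops, 5), (p2, 6)}.
Set union of the two operands is {(mkt, 3), (ops, 5), (p2, 6), (qa, 21), (qa, 24), (x3, 18), (x3, 29), (x3, 36)}.

{(mkt, 3), (ops, 5), (p2, 6), (qa, 21), (qa, 24), (x3, 18), (x3, 29), (x3, 36)}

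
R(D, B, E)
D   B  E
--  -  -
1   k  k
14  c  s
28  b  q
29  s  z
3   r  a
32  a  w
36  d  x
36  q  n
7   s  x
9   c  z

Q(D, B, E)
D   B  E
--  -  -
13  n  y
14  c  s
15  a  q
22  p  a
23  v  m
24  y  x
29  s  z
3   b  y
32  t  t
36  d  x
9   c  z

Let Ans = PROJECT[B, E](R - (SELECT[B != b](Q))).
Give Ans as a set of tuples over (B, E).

{(a, w), (b, q), (k, k), (q, n), (r, a), (s, x)}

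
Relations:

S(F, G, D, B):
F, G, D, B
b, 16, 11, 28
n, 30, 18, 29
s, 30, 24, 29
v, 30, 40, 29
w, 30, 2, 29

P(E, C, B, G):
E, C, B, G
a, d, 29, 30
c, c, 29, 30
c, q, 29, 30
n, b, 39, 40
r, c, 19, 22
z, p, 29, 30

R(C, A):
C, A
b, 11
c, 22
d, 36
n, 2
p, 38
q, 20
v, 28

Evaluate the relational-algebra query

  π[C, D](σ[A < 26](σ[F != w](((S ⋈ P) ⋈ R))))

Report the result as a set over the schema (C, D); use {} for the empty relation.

S ⋈ P (natural join on G, B): {(n, 30, 18, 29, a, d), (n, 30, 18, 29, c, c), (n, 30, 18, 29, c, q), (n, 30, 18, 29, z, p), (s, 30, 24, 29, a, d), (s, 30, 24, 29, c, c), (s, 30, 24, 29, c, q), (s, 30, 24, 29, z, p), (v, 30, 40, 29, a, d), (v, 30, 40, 29, c, c), (v, 30, 40, 29, c, q), (v, 30, 40, 29, z, p), (w, 30, 2, 29, a, d), (w, 30, 2, 29, c, c), (w, 30, 2, 29, c, q), (w, 30, 2, 29, z, p)}
(S ⋈ P) ⋈ R (natural join on C): {(n, 30, 18, 29, a, d, 36), (n, 30, 18, 29, c, c, 22), (n, 30, 18, 29, c, q, 20), (n, 30, 18, 29, z, p, 38), (s, 30, 24, 29, a, d, 36), (s, 30, 24, 29, c, c, 22), (s, 30, 24, 29, c, q, 20), (s, 30, 24, 29, z, p, 38), (v, 30, 40, 29, a, d, 36), (v, 30, 40, 29, c, c, 22), (v, 30, 40, 29, c, q, 20), (v, 30, 40, 29, z, p, 38), (w, 30, 2, 29, a, d, 36), (w, 30, 2, 29, c, c, 22), (w, 30, 2, 29, c, q, 20), (w, 30, 2, 29, z, p, 38)}
Filtering on F != w leaves {(n, 30, 18, 29, a, d, 36), (n, 30, 18, 29, c, c, 22), (n, 30, 18, 29, c, q, 20), (n, 30, 18, 29, z, p, 38), (s, 30, 24, 29, a, d, 36), (s, 30, 24, 29, c, c, 22), (s, 30, 24, 29, c, q, 20), (s, 30, 24, 29, z, p, 38), (v, 30, 40, 29, a, d, 36), (v, 30, 40, 29, c, c, 22), (v, 30, 40, 29, c, q, 20), (v, 30, 40, 29, z, p, 38)}.
Filtering on A < 26 leaves {(n, 30, 18, 29, c, c, 22), (n, 30, 18, 29, c, q, 20), (s, 30, 24, 29, c, c, 22), (s, 30, 24, 29, c, q, 20), (v, 30, 40, 29, c, c, 22), (v, 30, 40, 29, c, q, 20)}.
π[C, D]: project onto (C, D) → {(c, 18), (c, 24), (c, 40), (q, 18), (q, 24), (q, 40)}

{(c, 18), (c, 24), (c, 40), (q, 18), (q, 24), (q, 40)}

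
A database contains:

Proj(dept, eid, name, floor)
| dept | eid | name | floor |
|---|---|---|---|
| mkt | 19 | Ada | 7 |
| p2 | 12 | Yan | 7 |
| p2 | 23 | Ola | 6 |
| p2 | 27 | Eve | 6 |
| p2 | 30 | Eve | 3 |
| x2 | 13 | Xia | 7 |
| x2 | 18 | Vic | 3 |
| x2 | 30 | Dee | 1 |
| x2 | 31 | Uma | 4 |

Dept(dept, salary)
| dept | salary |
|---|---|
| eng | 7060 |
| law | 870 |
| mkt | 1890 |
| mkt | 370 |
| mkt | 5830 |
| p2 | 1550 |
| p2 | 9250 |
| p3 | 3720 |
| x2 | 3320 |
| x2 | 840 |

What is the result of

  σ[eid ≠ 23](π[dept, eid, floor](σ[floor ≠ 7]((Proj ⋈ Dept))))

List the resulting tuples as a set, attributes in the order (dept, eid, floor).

Proj ⋈ Dept (natural join on dept): {(mkt, 19, Ada, 7, 1890), (mkt, 19, Ada, 7, 370), (mkt, 19, Ada, 7, 5830), (p2, 12, Yan, 7, 1550), (p2, 12, Yan, 7, 9250), (p2, 23, Ola, 6, 1550), (p2, 23, Ola, 6, 9250), (p2, 27, Eve, 6, 1550), (p2, 27, Eve, 6, 9250), (p2, 30, Eve, 3, 1550), (p2, 30, Eve, 3, 9250), (x2, 13, Xia, 7, 3320), (x2, 13, Xia, 7, 840), (x2, 18, Vic, 3, 3320), (x2, 18, Vic, 3, 840), (x2, 30, Dee, 1, 3320), (x2, 30, Dee, 1, 840), (x2, 31, Uma, 4, 3320), (x2, 31, Uma, 4, 840)}
Selection floor ≠ 7: {(p2, 23, Ola, 6, 1550), (p2, 23, Ola, 6, 9250), (p2, 27, Eve, 6, 1550), (p2, 27, Eve, 6, 9250), (p2, 30, Eve, 3, 1550), (p2, 30, Eve, 3, 9250), (x2, 18, Vic, 3, 3320), (x2, 18, Vic, 3, 840), (x2, 30, Dee, 1, 3320), (x2, 30, Dee, 1, 840), (x2, 31, Uma, 4, 3320), (x2, 31, Uma, 4, 840)}
π_{dept, eid, floor} gives {(p2, 23, 6), (p2, 27, 6), (p2, 30, 3), (x2, 18, 3), (x2, 30, 1), (x2, 31, 4)} (6 duplicate(s) eliminated).
Selection eid ≠ 23: {(p2, 27, 6), (p2, 30, 3), (x2, 18, 3), (x2, 30, 1), (x2, 31, 4)}

{(p2, 27, 6), (p2, 30, 3), (x2, 18, 3), (x2, 30, 1), (x2, 31, 4)}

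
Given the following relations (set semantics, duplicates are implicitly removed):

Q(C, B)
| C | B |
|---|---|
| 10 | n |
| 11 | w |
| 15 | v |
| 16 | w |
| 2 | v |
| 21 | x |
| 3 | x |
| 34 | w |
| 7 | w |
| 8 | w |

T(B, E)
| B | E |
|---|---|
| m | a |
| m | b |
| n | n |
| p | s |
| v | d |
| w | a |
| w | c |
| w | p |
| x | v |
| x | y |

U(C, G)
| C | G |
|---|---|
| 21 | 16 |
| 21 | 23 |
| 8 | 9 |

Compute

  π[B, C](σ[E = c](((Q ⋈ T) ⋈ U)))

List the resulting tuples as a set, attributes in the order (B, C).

{(w, 8)}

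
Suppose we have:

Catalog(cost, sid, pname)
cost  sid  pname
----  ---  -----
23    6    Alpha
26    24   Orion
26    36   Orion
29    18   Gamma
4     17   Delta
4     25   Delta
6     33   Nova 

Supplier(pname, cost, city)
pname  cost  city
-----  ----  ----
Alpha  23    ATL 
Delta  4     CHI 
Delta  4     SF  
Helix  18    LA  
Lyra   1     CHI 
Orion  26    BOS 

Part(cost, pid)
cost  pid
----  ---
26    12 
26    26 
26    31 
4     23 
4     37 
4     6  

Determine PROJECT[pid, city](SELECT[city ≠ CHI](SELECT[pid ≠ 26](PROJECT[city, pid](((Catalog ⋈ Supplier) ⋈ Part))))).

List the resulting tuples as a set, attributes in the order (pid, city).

Joining Catalog and Supplier on cost, pname yields {(23, 6, Alpha, ATL), (26, 24, Orion, BOS), (26, 36, Orion, BOS), (4, 17, Delta, CHI), (4, 17, Delta, SF), (4, 25, Delta, CHI), (4, 25, Delta, SF)}.
Joining (Catalog ⋈ Supplier) and Part on cost yields {(26, 24, Orion, BOS, 12), (26, 24, Orion, BOS, 26), (26, 24, Orion, BOS, 31), (26, 36, Orion, BOS, 12), (26, 36, Orion, BOS, 26), (26, 36, Orion, BOS, 31), (4, 17, Delta, CHI, 23), (4, 17, Delta, CHI, 37), (4, 17, Delta, CHI, 6), (4, 17, Delta, SF, 23), (4, 17, Delta, SF, 37), (4, 17, Delta, SF, 6), (4, 25, Delta, CHI, 23), (4, 25, Delta, CHI, 37), (4, 25, Delta, CHI, 6), (4, 25, Delta, SF, 23), (4, 25, Delta, SF, 37), (4, 25, Delta, SF, 6)}.
Projecting to city, pid (9 duplicate(s) eliminated): {(BOS, 12), (BOS, 26), (BOS, 31), (CHI, 23), (CHI, 37), (CHI, 6), (SF, 23), (SF, 37), (SF, 6)}
Selection pid ≠ 26: {(BOS, 12), (BOS, 31), (CHI, 23), (CHI, 37), (CHI, 6), (SF, 23), (SF, 37), (SF, 6)}
Selection city ≠ CHI: {(BOS, 12), (BOS, 31), (SF, 23), (SF, 37), (SF, 6)}
Projecting to pid, city: {(12, BOS), (23, SF), (31, BOS), (37, SF), (6, SF)}

{(12, BOS), (23, SF), (31, BOS), (37, SF), (6, SF)}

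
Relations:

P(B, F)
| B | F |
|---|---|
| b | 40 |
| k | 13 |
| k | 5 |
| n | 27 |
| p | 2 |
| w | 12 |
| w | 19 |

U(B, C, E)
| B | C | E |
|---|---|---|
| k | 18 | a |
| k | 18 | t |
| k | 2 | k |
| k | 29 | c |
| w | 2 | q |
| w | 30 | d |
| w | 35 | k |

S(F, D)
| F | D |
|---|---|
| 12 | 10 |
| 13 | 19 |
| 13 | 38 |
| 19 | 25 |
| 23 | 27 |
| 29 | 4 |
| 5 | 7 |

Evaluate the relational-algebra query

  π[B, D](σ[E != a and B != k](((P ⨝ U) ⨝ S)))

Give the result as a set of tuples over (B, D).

{(w, 10), (w, 25)}

Natural join on B: {(k, 13, 18, a), (k, 13, 18, t), (k, 13, 2, k), (k, 13, 29, c), (k, 5, 18, a), (k, 5, 18, t), (k, 5, 2, k), (k, 5, 29, c), (w, 12, 2, q), (w, 12, 30, d), (w, 12, 35, k), (w, 19, 2, q), (w, 19, 30, d), (w, 19, 35, k)}
Natural join on F: {(k, 13, 18, a, 19), (k, 13, 18, a, 38), (k, 13, 18, t, 19), (k, 13, 18, t, 38), (k, 13, 2, k, 19), (k, 13, 2, k, 38), (k, 13, 29, c, 19), (k, 13, 29, c, 38), (k, 5, 18, a, 7), (k, 5, 18, t, 7), (k, 5, 2, k, 7), (k, 5, 29, c, 7), (w, 12, 2, q, 10), (w, 12, 30, d, 10), (w, 12, 35, k, 10), (w, 19, 2, q, 25), (w, 19, 30, d, 25), (w, 19, 35, k, 25)}
Apply σ_{E != a and B != k}; surviving tuples: {(w, 12, 2, q, 10), (w, 12, 30, d, 10), (w, 12, 35, k, 10), (w, 19, 2, q, 25), (w, 19, 30, d, 25), (w, 19, 35, k, 25)}
π[B, D]: project onto (B, D) (4 duplicate(s) eliminated) → {(w, 10), (w, 25)}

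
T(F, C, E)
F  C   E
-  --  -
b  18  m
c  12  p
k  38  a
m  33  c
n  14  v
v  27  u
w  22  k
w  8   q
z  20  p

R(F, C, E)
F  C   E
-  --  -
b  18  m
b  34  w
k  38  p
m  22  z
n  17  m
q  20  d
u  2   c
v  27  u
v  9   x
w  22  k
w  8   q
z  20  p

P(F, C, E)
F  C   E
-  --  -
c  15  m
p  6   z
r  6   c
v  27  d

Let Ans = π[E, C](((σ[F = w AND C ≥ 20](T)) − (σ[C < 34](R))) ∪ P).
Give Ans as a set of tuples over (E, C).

Selection F = w AND C ≥ 20: {(w, 22, k)}
Selection C < 34: {(b, 18, m), (m, 22, z), (n, 17, m), (q, 20, d), (u, 2, c), (v, 27, u), (v, 9, x), (w, 22, k), (w, 8, q), (z, 20, p)}
Taking the difference: {}
Taking the union: {(c, 15, m), (p, 6, z), (r, 6, c), (v, 27, d)}
Projecting to E, C: {(c, 6), (d, 27), (m, 15), (z, 6)}

{(c, 6), (d, 27), (m, 15), (z, 6)}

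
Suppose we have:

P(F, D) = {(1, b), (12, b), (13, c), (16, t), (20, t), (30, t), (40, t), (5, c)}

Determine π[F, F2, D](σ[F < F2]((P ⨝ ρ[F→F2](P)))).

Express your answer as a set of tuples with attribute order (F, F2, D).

{(1, 12, b), (16, 20, t), (16, 30, t), (16, 40, t), (20, 30, t), (20, 40, t), (30, 40, t), (5, 13, c)}

ρ[F→F2]: schema becomes (F2, D); tuples unchanged.
P ⋈ ρ[F→F2](P) (natural join on D): {(1, b, 1), (1, b, 12), (12, b, 1), (12, b, 12), (13, c, 13), (13, c, 5), (16, t, 16), (16, t, 20), (16, t, 30), (16, t, 40), (20, t, 16), (20, t, 20), (20, t, 30), (20, t, 40), (30, t, 16), (30, t, 20), (30, t, 30), (30, t, 40), (40, t, 16), (40, t, 20), (40, t, 30), (40, t, 40), (5, c, 13), (5, c, 5)}
σ[F < F2]: keep tuples satisfying F < F2 → {(1, b, 12), (16, t, 20), (16, t, 30), (16, t, 40), (20, t, 30), (20, t, 40), (30, t, 40), (5, c, 13)}
Projecting to F, F2, D: {(1, 12, b), (16, 20, t), (16, 30, t), (16, 40, t), (20, 30, t), (20, 40, t), (30, 40, t), (5, 13, c)}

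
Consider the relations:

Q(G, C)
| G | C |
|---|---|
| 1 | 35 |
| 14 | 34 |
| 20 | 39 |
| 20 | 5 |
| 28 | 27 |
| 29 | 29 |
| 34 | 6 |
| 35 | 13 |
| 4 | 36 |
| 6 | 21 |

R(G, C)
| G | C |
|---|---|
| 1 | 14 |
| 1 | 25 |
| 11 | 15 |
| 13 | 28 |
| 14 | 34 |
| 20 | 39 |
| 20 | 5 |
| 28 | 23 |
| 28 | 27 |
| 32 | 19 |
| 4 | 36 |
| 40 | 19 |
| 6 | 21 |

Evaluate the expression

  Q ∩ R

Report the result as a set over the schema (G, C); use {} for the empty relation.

{(14, 34), (20, 39), (20, 5), (28, 27), (4, 36), (6, 21)}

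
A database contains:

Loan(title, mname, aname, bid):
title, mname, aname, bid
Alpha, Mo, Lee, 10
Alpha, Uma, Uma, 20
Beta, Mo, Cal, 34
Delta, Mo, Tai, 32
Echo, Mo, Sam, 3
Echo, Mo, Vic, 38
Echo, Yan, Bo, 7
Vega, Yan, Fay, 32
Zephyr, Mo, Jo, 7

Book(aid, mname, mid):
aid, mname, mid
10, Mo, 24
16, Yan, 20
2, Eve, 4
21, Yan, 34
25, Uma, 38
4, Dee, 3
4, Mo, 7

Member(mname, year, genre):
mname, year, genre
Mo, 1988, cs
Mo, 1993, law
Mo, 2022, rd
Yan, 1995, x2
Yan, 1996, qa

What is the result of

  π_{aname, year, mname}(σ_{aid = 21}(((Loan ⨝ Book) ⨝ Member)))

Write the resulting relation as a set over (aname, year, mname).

{(Bo, 1995, Yan), (Bo, 1996, Yan), (Fay, 1995, Yan), (Fay, 1996, Yan)}

Joining Loan and Book on mname yields {(Alpha, Mo, Lee, 10, 10, 24), (Alpha, Mo, Lee, 10, 4, 7), (Alpha, Uma, Uma, 20, 25, 38), (Beta, Mo, Cal, 34, 10, 24), (Beta, Mo, Cal, 34, 4, 7), (Delta, Mo, Tai, 32, 10, 24), (Delta, Mo, Tai, 32, 4, 7), (Echo, Mo, Sam, 3, 10, 24), (Echo, Mo, Sam, 3, 4, 7), (Echo, Mo, Vic, 38, 10, 24), (Echo, Mo, Vic, 38, 4, 7), (Echo, Yan, Bo, 7, 16, 20), (Echo, Yan, Bo, 7, 21, 34), (Vega, Yan, Fay, 32, 16, 20), (Vega, Yan, Fay, 32, 21, 34), (Zephyr, Mo, Jo, 7, 10, 24), (Zephyr, Mo, Jo, 7, 4, 7)}.
Joining (Loan ⨝ Book) and Member on mname yields {(Alpha, Mo, Lee, 10, 10, 24, 1988, cs), (Alpha, Mo, Lee, 10, 10, 24, 1993, law), (Alpha, Mo, Lee, 10, 10, 24, 2022, rd), (Alpha, Mo, Lee, 10, 4, 7, 1988, cs), (Alpha, Mo, Lee, 10, 4, 7, 1993, law), (Alpha, Mo, Lee, 10, 4, 7, 2022, rd), (Beta, Mo, Cal, 34, 10, 24, 1988, cs), (Beta, Mo, Cal, 34, 10, 24, 1993, law), (Beta, Mo, Cal, 34, 10, 24, 2022, rd), (Beta, Mo, Cal, 34, 4, 7, 1988, cs), (Beta, Mo, Cal, 34, 4, 7, 1993, law), (Beta, Mo, Cal, 34, 4, 7, 2022, rd), (Delta, Mo, Tai, 32, 10, 24, 1988, cs), (Delta, Mo, Tai, 32, 10, 24, 1993, law), (Delta, Mo, Tai, 32, 10, 24, 2022, rd), (Delta, Mo, Tai, 32, 4, 7, 1988, cs), (Delta, Mo, Tai, 32, 4, 7, 1993, law), (Delta, Mo, Tai, 32, 4, 7, 2022, rd), (Echo, Mo, Sam, 3, 10, 24, 1988, cs), (Echo, Mo, Sam, 3, 10, 24, 1993, law), (Echo, Mo, Sam, 3, 10, 24, 2022, rd), (Echo, Mo, Sam, 3, 4, 7, 1988, cs), (Echo, Mo, Sam, 3, 4, 7, 1993, law), (Echo, Mo, Sam, 3, 4, 7, 2022, rd), (Echo, Mo, Vic, 38, 10, 24, 1988, cs), (Echo, Mo, Vic, 38, 10, 24, 1993, law), (Echo, Mo, Vic, 38, 10, 24, 2022, rd), (Echo, Mo, Vic, 38, 4, 7, 1988, cs), (Echo, Mo, Vic, 38, 4, 7, 1993, law), (Echo, Mo, Vic, 38, 4, 7, 2022, rd), (Echo, Yan, Bo, 7, 16, 20, 1995, x2), (Echo, Yan, Bo, 7, 16, 20, 1996, qa), (Echo, Yan, Bo, 7, 21, 34, 1995, x2), (Echo, Yan, Bo, 7, 21, 34, 1996, qa), (Vega, Yan, Fay, 32, 16, 20, 1995, x2), (Vega, Yan, Fay, 32, 16, 20, 1996, qa), (Vega, Yan, Fay, 32, 21, 34, 1995, x2), (Vega, Yan, Fay, 32, 21, 34, 1996, qa), (Zephyr, Mo, Jo, 7, 10, 24, 1988, cs), (Zephyr, Mo, Jo, 7, 10, 24, 1993, law), (Zephyr, Mo, Jo, 7, 10, 24, 2022, rd), (Zephyr, Mo, Jo, 7, 4, 7, 1988, cs), (Zephyr, Mo, Jo, 7, 4, 7, 1993, law), (Zephyr, Mo, Jo, 7, 4, 7, 2022, rd)}.
σ[aid = 21]: keep tuples satisfying aid = 21 → {(Echo, Yan, Bo, 7, 21, 34, 1995, x2), (Echo, Yan, Bo, 7, 21, 34, 1996, qa), (Vega, Yan, Fay, 32, 21, 34, 1995, x2), (Vega, Yan, Fay, 32, 21, 34, 1996, qa)}
Keep only column(s) aname, year, mname: {(Bo, 1995, Yan), (Bo, 1996, Yan), (Fay, 1995, Yan), (Fay, 1996, Yan)}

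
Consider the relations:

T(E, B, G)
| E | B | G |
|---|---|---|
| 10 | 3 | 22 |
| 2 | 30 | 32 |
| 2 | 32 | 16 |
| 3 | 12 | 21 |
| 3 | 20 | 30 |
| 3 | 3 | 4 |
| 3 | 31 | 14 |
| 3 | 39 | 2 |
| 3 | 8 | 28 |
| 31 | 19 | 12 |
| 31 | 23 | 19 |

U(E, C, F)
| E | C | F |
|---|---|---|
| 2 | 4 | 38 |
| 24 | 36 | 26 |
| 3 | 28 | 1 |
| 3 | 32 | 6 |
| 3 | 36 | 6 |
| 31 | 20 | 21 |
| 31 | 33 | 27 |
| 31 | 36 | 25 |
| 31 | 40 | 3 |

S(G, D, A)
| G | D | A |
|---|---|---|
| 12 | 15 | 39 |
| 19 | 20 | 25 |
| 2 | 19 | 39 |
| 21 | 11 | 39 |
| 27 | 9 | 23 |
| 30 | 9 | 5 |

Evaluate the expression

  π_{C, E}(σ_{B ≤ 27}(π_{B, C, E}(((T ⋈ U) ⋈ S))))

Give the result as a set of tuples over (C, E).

{(20, 31), (28, 3), (32, 3), (33, 31), (36, 3), (36, 31), (40, 31)}

Natural join on E: {(2, 30, 32, 4, 38), (2, 32, 16, 4, 38), (3, 12, 21, 28, 1), (3, 12, 21, 32, 6), (3, 12, 21, 36, 6), (3, 20, 30, 28, 1), (3, 20, 30, 32, 6), (3, 20, 30, 36, 6), (3, 3, 4, 28, 1), (3, 3, 4, 32, 6), (3, 3, 4, 36, 6), (3, 31, 14, 28, 1), (3, 31, 14, 32, 6), (3, 31, 14, 36, 6), (3, 39, 2, 28, 1), (3, 39, 2, 32, 6), (3, 39, 2, 36, 6), (3, 8, 28, 28, 1), (3, 8, 28, 32, 6), (3, 8, 28, 36, 6), (31, 19, 12, 20, 21), (31, 19, 12, 33, 27), (31, 19, 12, 36, 25), (31, 19, 12, 40, 3), (31, 23, 19, 20, 21), (31, 23, 19, 33, 27), (31, 23, 19, 36, 25), (31, 23, 19, 40, 3)}
Natural join on G: {(3, 12, 21, 28, 1, 11, 39), (3, 12, 21, 32, 6, 11, 39), (3, 12, 21, 36, 6, 11, 39), (3, 20, 30, 28, 1, 9, 5), (3, 20, 30, 32, 6, 9, 5), (3, 20, 30, 36, 6, 9, 5), (3, 39, 2, 28, 1, 19, 39), (3, 39, 2, 32, 6, 19, 39), (3, 39, 2, 36, 6, 19, 39), (31, 19, 12, 20, 21, 15, 39), (31, 19, 12, 33, 27, 15, 39), (31, 19, 12, 36, 25, 15, 39), (31, 19, 12, 40, 3, 15, 39), (31, 23, 19, 20, 21, 20, 25), (31, 23, 19, 33, 27, 20, 25), (31, 23, 19, 36, 25, 20, 25), (31, 23, 19, 40, 3, 20, 25)}
π[B, C, E]: project onto (B, C, E) → {(12, 28, 3), (12, 32, 3), (12, 36, 3), (19, 20, 31), (19, 33, 31), (19, 36, 31), (19, 40, 31), (20, 28, 3), (20, 32, 3), (20, 36, 3), (23, 20, 31), (23, 33, 31), (23, 36, 31), (23, 40, 31), (39, 28, 3), (39, 32, 3), (39, 36, 3)}
σ[B ≤ 27]: keep tuples satisfying B ≤ 27 → {(12, 28, 3), (12, 32, 3), (12, 36, 3), (19, 20, 31), (19, 33, 31), (19, 36, 31), (19, 40, 31), (20, 28, 3), (20, 32, 3), (20, 36, 3), (23, 20, 31), (23, 33, 31), (23, 36, 31), (23, 40, 31)}
π[C, E]: project onto (C, E) (7 duplicate(s) eliminated) → {(20, 31), (28, 3), (32, 3), (33, 31), (36, 3), (36, 31), (40, 31)}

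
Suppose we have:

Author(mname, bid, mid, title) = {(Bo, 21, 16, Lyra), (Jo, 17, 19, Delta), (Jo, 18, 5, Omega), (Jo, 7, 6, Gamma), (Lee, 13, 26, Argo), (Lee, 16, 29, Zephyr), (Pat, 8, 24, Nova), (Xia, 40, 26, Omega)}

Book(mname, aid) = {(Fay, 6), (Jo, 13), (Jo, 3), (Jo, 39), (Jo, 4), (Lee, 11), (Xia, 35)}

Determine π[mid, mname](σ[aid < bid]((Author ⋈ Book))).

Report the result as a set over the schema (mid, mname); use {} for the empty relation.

{(19, Jo), (26, Lee), (26, Xia), (29, Lee), (5, Jo), (6, Jo)}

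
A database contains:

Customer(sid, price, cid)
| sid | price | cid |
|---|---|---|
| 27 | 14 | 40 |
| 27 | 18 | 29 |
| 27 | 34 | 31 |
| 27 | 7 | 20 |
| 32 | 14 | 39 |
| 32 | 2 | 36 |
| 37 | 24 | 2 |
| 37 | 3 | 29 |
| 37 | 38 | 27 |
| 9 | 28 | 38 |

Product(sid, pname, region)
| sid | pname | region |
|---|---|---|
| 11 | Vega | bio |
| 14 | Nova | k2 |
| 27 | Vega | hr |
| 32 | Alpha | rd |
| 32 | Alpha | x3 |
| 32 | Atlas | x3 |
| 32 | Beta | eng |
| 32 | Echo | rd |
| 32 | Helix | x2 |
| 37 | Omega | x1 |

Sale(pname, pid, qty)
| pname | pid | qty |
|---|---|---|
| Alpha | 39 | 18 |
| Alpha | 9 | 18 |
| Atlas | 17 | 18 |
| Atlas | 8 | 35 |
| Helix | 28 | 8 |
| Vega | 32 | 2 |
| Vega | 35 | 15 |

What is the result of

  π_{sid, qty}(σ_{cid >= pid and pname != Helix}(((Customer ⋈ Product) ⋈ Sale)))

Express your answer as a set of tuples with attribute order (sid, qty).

{(27, 15), (27, 2), (32, 18), (32, 35)}

Natural join on sid: {(27, 14, 40, Vega, hr), (27, 18, 29, Vega, hr), (27, 34, 31, Vega, hr), (27, 7, 20, Vega, hr), (32, 14, 39, Alpha, rd), (32, 14, 39, Alpha, x3), (32, 14, 39, Atlas, x3), (32, 14, 39, Beta, eng), (32, 14, 39, Echo, rd), (32, 14, 39, Helix, x2), (32, 2, 36, Alpha, rd), (32, 2, 36, Alpha, x3), (32, 2, 36, Atlas, x3), (32, 2, 36, Beta, eng), (32, 2, 36, Echo, rd), (32, 2, 36, Helix, x2), (37, 24, 2, Omega, x1), (37, 3, 29, Omega, x1), (37, 38, 27, Omega, x1)}
Natural join on pname: {(27, 14, 40, Vega, hr, 32, 2), (27, 14, 40, Vega, hr, 35, 15), (27, 18, 29, Vega, hr, 32, 2), (27, 18, 29, Vega, hr, 35, 15), (27, 34, 31, Vega, hr, 32, 2), (27, 34, 31, Vega, hr, 35, 15), (27, 7, 20, Vega, hr, 32, 2), (27, 7, 20, Vega, hr, 35, 15), (32, 14, 39, Alpha, rd, 39, 18), (32, 14, 39, Alpha, rd, 9, 18), (32, 14, 39, Alpha, x3, 39, 18), (32, 14, 39, Alpha, x3, 9, 18), (32, 14, 39, Atlas, x3, 17, 18), (32, 14, 39, Atlas, x3, 8, 35), (32, 14, 39, Helix, x2, 28, 8), (32, 2, 36, Alpha, rd, 39, 18), (32, 2, 36, Alpha, rd, 9, 18), (32, 2, 36, Alpha, x3, 39, 18), (32, 2, 36, Alpha, x3, 9, 18), (32, 2, 36, Atlas, x3, 17, 18), (32, 2, 36, Atlas, x3, 8, 35), (32, 2, 36, Helix, x2, 28, 8)}
σ[cid >= pid and pname != Helix]: keep tuples satisfying cid >= pid and pname != Helix → {(27, 14, 40, Vega, hr, 32, 2), (27, 14, 40, Vega, hr, 35, 15), (32, 14, 39, Alpha, rd, 39, 18), (32, 14, 39, Alpha, rd, 9, 18), (32, 14, 39, Alpha, x3, 39, 18), (32, 14, 39, Alpha, x3, 9, 18), (32, 14, 39, Atlas, x3, 17, 18), (32, 14, 39, Atlas, x3, 8, 35), (32, 2, 36, Alpha, rd, 9, 18), (32, 2, 36, Alpha, x3, 9, 18), (32, 2, 36, Atlas, x3, 17, 18), (32, 2, 36, Atlas, x3, 8, 35)}
π[sid, qty]: project onto (sid, qty) (8 duplicate(s) eliminated) → {(27, 15), (27, 2), (32, 18), (32, 35)}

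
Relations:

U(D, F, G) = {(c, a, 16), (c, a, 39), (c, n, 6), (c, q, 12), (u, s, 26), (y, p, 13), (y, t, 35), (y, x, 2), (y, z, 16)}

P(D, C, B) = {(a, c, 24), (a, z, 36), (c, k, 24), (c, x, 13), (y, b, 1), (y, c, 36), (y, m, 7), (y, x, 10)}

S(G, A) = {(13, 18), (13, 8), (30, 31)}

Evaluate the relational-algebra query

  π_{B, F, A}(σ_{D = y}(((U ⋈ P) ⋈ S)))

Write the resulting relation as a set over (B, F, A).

U ⋈ P (natural join on D): {(c, a, 16, k, 24), (c, a, 16, x, 13), (c, a, 39, k, 24), (c, a, 39, x, 13), (c, n, 6, k, 24), (c, n, 6, x, 13), (c, q, 12, k, 24), (c, q, 12, x, 13), (y, p, 13, b, 1), (y, p, 13, c, 36), (y, p, 13, m, 7), (y, p, 13, x, 10), (y, t, 35, b, 1), (y, t, 35, c, 36), (y, t, 35, m, 7), (y, t, 35, x, 10), (y, x, 2, b, 1), (y, x, 2, c, 36), (y, x, 2, m, 7), (y, x, 2, x, 10), (y, z, 16, b, 1), (y, z, 16, c, 36), (y, z, 16, m, 7), (y, z, 16, x, 10)}
(U ⋈ P) ⋈ S (natural join on G): {(y, p, 13, b, 1, 18), (y, p, 13, b, 1, 8), (y, p, 13, c, 36, 18), (y, p, 13, c, 36, 8), (y, p, 13, m, 7, 18), (y, p, 13, m, 7, 8), (y, p, 13, x, 10, 18), (y, p, 13, x, 10, 8)}
Filtering on D = y leaves {(y, p, 13, b, 1, 18), (y, p, 13, b, 1, 8), (y, p, 13, c, 36, 18), (y, p, 13, c, 36, 8), (y, p, 13, m, 7, 18), (y, p, 13, m, 7, 8), (y, p, 13, x, 10, 18), (y, p, 13, x, 10, 8)}.
Keep only column(s) B, F, A: {(1, p, 18), (1, p, 8), (10, p, 18), (10, p, 8), (36, p, 18), (36, p, 8), (7, p, 18), (7, p, 8)}

{(1, p, 18), (1, p, 8), (10, p, 18), (10, p, 8), (36, p, 18), (36, p, 8), (7, p, 18), (7, p, 8)}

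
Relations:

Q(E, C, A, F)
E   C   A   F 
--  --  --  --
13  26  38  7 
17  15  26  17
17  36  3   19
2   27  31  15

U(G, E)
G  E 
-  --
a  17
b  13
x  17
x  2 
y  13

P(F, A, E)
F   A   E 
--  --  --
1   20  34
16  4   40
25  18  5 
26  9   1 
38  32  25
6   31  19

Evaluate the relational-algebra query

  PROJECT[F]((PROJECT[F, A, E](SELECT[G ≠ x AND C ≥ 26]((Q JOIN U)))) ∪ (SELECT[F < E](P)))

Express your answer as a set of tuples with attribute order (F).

Q ⋈ U (natural join on E): {(13, 26, 38, 7, b), (13, 26, 38, 7, y), (17, 15, 26, 17, a), (17, 15, 26, 17, x), (17, 36, 3, 19, a), (17, 36, 3, 19, x), (2, 27, 31, 15, x)}
σ[G ≠ x AND C ≥ 26]: keep tuples satisfying G ≠ x AND C ≥ 26 → {(13, 26, 38, 7, b), (13, 26, 38, 7, y), (17, 36, 3, 19, a)}
π[F, A, E]: project onto (F, A, E) (1 duplicate(s) eliminated) → {(19, 3, 17), (7, 38, 13)}
σ[F < E]: keep tuples satisfying F < E → {(1, 20, 34), (16, 4, 40), (6, 31, 19)}
Taking the union: {(1, 20, 34), (16, 4, 40), (19, 3, 17), (6, 31, 19), (7, 38, 13)}
π[F]: project onto (F) → {1, 16, 19, 6, 7}

{1, 16, 19, 6, 7}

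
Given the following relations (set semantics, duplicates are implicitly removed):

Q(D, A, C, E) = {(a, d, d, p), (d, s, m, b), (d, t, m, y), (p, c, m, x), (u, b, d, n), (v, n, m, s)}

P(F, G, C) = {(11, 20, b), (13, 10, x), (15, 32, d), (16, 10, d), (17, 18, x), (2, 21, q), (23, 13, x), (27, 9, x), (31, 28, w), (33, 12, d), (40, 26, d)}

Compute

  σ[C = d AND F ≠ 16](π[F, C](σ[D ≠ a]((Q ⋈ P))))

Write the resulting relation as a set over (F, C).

Q ⋈ P (natural join on C): {(a, d, d, p, 15, 32), (a, d, d, p, 16, 10), (a, d, d, p, 33, 12), (a, d, d, p, 40, 26), (u, b, d, n, 15, 32), (u, b, d, n, 16, 10), (u, b, d, n, 33, 12), (u, b, d, n, 40, 26)}
σ[D ≠ a]: keep tuples satisfying D ≠ a → {(u, b, d, n, 15, 32), (u, b, d, n, 16, 10), (u, b, d, n, 33, 12), (u, b, d, n, 40, 26)}
π_{F, C} gives {(15, d), (16, d), (33, d), (40, d)}.
σ[C = d AND F ≠ 16]: keep tuples satisfying C = d AND F ≠ 16 → {(15, d), (33, d), (40, d)}

{(15, d), (33, d), (40, d)}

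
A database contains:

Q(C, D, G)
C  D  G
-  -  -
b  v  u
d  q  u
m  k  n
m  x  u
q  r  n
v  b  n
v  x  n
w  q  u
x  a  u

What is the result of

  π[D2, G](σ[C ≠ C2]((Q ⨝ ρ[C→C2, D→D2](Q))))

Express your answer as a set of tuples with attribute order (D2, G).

ρ[C→C2, D→D2]: schema becomes (C2, D2, G); tuples unchanged.
Natural join on G: {(b, v, u, b, v), (b, v, u, d, q), (b, v, u, m, x), (b, v, u, w, q), (b, v, u, x, a), (d, q, u, b, v), (d, q, u, d, q), (d, q, u, m, x), (d, q, u, w, q), (d, q, u, x, a), (m, k, n, m, k), (m, k, n, q, r), (m, k, n, v, b), (m, k, n, v, x), (m, x, u, b, v), (m, x, u, d, q), (m, x, u, m, x), (m, x, u, w, q), (m, x, u, x, a), (q, r, n, m, k), (q, r, n, q, r), (q, r, n, v, b), (q, r, n, v, x), (v, b, n, m, k), (v, b, n, q, r), (v, b, n, v, b), (v, b, n, v, x), (v, x, n, m, k), (v, x, n, q, r), (v, x, n, v, b), (v, x, n, v, x), (w, q, u, b, v), (w, q, u, d, q), (w, q, u, m, x), (w, q, u, w, q), (w, q, u, x, a), (x, a, u, b, v), (x, a, u, d, q), (x, a, u, m, x), (x, a, u, w, q), (x, a, u, x, a)}
Selection C ≠ C2: {(b, v, u, d, q), (b, v, u, m, x), (b, v, u, w, q), (b, v, u, x, a), (d, q, u, b, v), (d, q, u, m, x), (d, q, u, w, q), (d, q, u, x, a), (m, k, n, q, r), (m, k, n, v, b), (m, k, n, v, x), (m, x, u, b, v), (m, x, u, d, q), (m, x, u, w, q), (m, x, u, x, a), (q, r, n, m, k), (q, r, n, v, b), (q, r, n, v, x), (v, b, n, m, k), (v, b, n, q, r), (v, x, n, m, k), (v, x, n, q, r), (w, q, u, b, v), (w, q, u, d, q), (w, q, u, m, x), (w, q, u, x, a), (x, a, u, b, v), (x, a, u, d, q), (x, a, u, m, x), (x, a, u, w, q)}
π_{D2, G} gives {(a, u), (b, n), (k, n), (q, u), (r, n), (v, u), (x, n), (x, u)} (22 duplicate(s) eliminated).

{(a, u), (b, n), (k, n), (q, u), (r, n), (v, u), (x, n), (x, u)}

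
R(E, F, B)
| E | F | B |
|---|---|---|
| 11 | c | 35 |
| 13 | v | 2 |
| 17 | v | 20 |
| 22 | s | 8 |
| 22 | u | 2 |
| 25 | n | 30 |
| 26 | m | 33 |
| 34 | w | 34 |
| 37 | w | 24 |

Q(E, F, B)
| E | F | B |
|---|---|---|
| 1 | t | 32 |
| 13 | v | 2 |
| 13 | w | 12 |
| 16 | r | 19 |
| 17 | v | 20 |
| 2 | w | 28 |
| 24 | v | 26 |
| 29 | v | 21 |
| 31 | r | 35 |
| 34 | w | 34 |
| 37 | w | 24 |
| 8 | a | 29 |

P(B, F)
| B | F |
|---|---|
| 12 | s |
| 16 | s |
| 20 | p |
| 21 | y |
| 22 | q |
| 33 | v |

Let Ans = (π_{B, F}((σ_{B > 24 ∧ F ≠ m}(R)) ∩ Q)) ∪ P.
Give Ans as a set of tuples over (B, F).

{(12, s), (16, s), (20, p), (21, y), (22, q), (33, v), (34, w)}

Apply σ_{B > 24 ∧ F ≠ m}; surviving tuples: {(11, c, 35), (25, n, 30), (34, w, 34)}
Taking the intersection: {(34, w, 34)}
π[B, F]: project onto (B, F) → {(34, w)}
Taking the union: {(12, s), (16, s), (20, p), (21, y), (22, q), (33, v), (34, w)}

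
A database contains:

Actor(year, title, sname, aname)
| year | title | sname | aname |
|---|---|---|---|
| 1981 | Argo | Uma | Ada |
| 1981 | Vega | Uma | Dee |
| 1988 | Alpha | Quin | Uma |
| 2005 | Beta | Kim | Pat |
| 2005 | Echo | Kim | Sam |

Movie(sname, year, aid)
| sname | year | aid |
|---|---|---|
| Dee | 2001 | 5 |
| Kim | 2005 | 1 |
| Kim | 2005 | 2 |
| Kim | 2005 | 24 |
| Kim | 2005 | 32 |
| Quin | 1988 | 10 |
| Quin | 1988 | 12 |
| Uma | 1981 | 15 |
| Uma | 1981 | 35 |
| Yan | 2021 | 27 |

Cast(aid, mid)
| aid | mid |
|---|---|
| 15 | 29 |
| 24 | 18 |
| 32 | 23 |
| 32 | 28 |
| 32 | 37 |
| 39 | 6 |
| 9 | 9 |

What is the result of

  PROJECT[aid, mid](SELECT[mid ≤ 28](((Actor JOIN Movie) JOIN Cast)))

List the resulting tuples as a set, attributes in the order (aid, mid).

Natural join on year, sname: {(1981, Argo, Uma, Ada, 15), (1981, Argo, Uma, Ada, 35), (1981, Vega, Uma, Dee, 15), (1981, Vega, Uma, Dee, 35), (1988, Alpha, Quin, Uma, 10), (1988, Alpha, Quin, Uma, 12), (2005, Beta, Kim, Pat, 1), (2005, Beta, Kim, Pat, 2), (2005, Beta, Kim, Pat, 24), (2005, Beta, Kim, Pat, 32), (2005, Echo, Kim, Sam, 1), (2005, Echo, Kim, Sam, 2), (2005, Echo, Kim, Sam, 24), (2005, Echo, Kim, Sam, 32)}
Natural join on aid: {(1981, Argo, Uma, Ada, 15, 29), (1981, Vega, Uma, Dee, 15, 29), (2005, Beta, Kim, Pat, 24, 18), (2005, Beta, Kim, Pat, 32, 23), (2005, Beta, Kim, Pat, 32, 28), (2005, Beta, Kim, Pat, 32, 37), (2005, Echo, Kim, Sam, 24, 18), (2005, Echo, Kim, Sam, 32, 23), (2005, Echo, Kim, Sam, 32, 28), (2005, Echo, Kim, Sam, 32, 37)}
Apply σ_{mid ≤ 28}; surviving tuples: {(2005, Beta, Kim, Pat, 24, 18), (2005, Beta, Kim, Pat, 32, 23), (2005, Beta, Kim, Pat, 32, 28), (2005, Echo, Kim, Sam, 24, 18), (2005, Echo, Kim, Sam, 32, 23), (2005, Echo, Kim, Sam, 32, 28)}
Keep only column(s) aid, mid (3 duplicate(s) eliminated): {(24, 18), (32, 23), (32, 28)}

{(24, 18), (32, 23), (32, 28)}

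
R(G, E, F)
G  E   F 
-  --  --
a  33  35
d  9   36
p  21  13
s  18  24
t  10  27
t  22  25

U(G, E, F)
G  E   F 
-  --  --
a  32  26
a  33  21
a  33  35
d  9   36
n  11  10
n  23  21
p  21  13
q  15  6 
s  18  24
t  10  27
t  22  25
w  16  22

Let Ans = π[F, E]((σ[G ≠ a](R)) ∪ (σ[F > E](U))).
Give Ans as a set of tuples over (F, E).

{(13, 21), (22, 16), (24, 18), (25, 22), (27, 10), (35, 33), (36, 9)}

Apply σ_{G ≠ a}; surviving tuples: {(d, 9, 36), (p, 21, 13), (s, 18, 24), (t, 10, 27), (t, 22, 25)}
Apply σ_{F > E}; surviving tuples: {(a, 33, 35), (d, 9, 36), (s, 18, 24), (t, 10, 27), (t, 22, 25), (w, 16, 22)}
Union: {(d, 9, 36), (p, 21, 13), (s, 18, 24), (t, 10, 27), (t, 22, 25)} with {(a, 33, 35), (d, 9, 36), (s, 18, 24), (t, 10, 27), (t, 22, 25), (w, 16, 22)} → {(a, 33, 35), (d, 9, 36), (p, 21, 13), (s, 18, 24), (t, 10, 27), (t, 22, 25), (w, 16, 22)}
π[F, E]: project onto (F, E) → {(13, 21), (22, 16), (24, 18), (25, 22), (27, 10), (35, 33), (36, 9)}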